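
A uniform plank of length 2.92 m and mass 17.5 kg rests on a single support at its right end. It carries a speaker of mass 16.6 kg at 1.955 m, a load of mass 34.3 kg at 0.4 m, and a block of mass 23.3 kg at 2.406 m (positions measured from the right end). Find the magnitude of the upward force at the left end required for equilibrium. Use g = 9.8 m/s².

F ≈ 429 N

Sum moments about the right end (the unknown pivot reaction has zero arm there).
Beam weight: 17.5 × 9.8 = 171.5 N down at 1.46 m → arm 1.46 m, τ = 171.5 × 1.46 = 250.4 N·m counterclockwise.
Speaker: 16.6 × 9.8 = 162.7 N down at 1.955 m → arm 1.955 m, τ = 162.7 × 1.955 = 318.1 N·m counterclockwise.
Load: 34.3 × 9.8 = 336.1 N down at 0.4 m → arm 0.4 m, τ = 336.1 × 0.4 = 134.4 N·m counterclockwise.
Block: 23.3 × 9.8 = 228.3 N down at 2.406 m → arm 2.406 m, τ = 228.3 × 2.406 = 549.3 N·m counterclockwise.
Net moment of the loads = 1252 N·m counterclockwise.
The upward force F acts at the left end, arm 2.92 m, giving F × 2.92 clockwise.
Setting net torque to zero: F × 2.92 = 1252 → F = 1252 / 2.92 = 429 N.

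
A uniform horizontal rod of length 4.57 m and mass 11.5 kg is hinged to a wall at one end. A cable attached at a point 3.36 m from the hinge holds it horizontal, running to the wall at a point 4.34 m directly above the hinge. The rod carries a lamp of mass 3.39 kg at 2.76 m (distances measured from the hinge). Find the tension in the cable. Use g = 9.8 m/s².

T ≈ 131 N

Taking torques about the hinge:
Beam weight: 11.5 × 9.8 = 112.7 N down at 2.285 m → arm 2.285 m, τ = 112.7 × 2.285 = 257.5 N·m clockwise.
Lamp: 3.39 × 9.8 = 33.22 N down at 2.76 m → arm 2.76 m, τ = 33.22 × 2.76 = 91.69 N·m clockwise.
Total clockwise load moment = 349.2 N·m.
The cable tension T acts at 3.36 m; only its component perpendicular to the rod, T sinθ, produces torque. sinθ = h/√(h²+d²) = 4.34/√(4.34²+3.36²) = 0.7907.
Στ = 0 ⇒ T × 3.36 × 0.7907 = 349.2 ⇒ T = 349.2 / 2.657 = 131 N.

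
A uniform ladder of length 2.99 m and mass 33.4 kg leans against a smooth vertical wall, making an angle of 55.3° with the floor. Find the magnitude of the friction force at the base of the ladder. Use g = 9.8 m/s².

f ≈ 113 N

Take moments about the foot of the ladder.
Ladder weight 33.4×9.8 = 327.3 N acts at 1.495 m along the ladder; its horizontal arm is 1.495·cos55.3° = 0.8511 m → τ = 278.6 N·m clockwise.
Wall normal N acts horizontally at the top; its moment arm is the height L sinθ = 2.99·sin55.3° = 2.458 m, counterclockwise.
For rotational equilibrium, N × 2.458 = 278.6, so N = 113 N.
ΣFx = 0: friction at the foot balances the wall's push, so f = N_wall = 113 N.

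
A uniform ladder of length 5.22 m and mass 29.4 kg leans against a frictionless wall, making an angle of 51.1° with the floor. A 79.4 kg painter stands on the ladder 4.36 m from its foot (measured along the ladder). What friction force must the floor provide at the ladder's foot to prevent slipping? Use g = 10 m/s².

f ≈ 654 N

About the foot of the ladder:
Ladder weight 29.4×10 = 294 N acts at 2.61 m along the ladder; its horizontal arm is 2.61·cos51.1° = 1.639 m → τ = 481.9 N·m clockwise.
Painter: 79.4×10 = 794 N at 4.36 m → arm 2.738 m → τ = 2174 N·m clockwise.
Wall normal N acts horizontally at the top; its moment arm is the height L sinθ = 5.22·sin51.1° = 4.062 m, counterclockwise.
Balancing moments: N × 4.062 = 2656, giving N = 654 N.
ΣFx = 0: friction at the foot balances the wall's push, so f = N_wall = 654 N.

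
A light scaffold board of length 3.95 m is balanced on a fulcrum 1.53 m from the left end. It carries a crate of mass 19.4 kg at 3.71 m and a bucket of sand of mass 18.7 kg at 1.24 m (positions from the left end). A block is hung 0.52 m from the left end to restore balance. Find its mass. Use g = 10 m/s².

m ≈ 36.5 kg

Choose the fulcrum (at 1.53 m from the left end) as the axis so the support reaction has zero arm there.
Crate: 19.4 × 10 = 194 N down at 3.71 m → arm 2.18 m, τ = 194 × 2.18 = 422.9 N·m clockwise.
Bucket of sand: 18.7 × 10 = 187 N down at 1.24 m → arm 0.29 m, τ = 187 × 0.29 = 54.23 N·m counterclockwise.
Net moment of known loads = 368.7 N·m clockwise.
An unknown mass m at 0.52 m has arm 1.01 m; its moment is m·g·1.01 counterclockwise.
For rotational equilibrium, m × 10 × 1.01 = 368.7, so m = 368.7 / (10 × 1.01) = 36.5 kg.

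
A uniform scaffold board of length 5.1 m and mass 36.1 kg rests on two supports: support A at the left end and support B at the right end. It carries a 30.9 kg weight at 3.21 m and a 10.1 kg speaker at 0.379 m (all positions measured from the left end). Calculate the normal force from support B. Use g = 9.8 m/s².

R_B ≈ 375 N

About support A:
Beam weight: 36.1 × 9.8 = 353.8 N down at 2.55 m → arm 2.55 m, τ = 353.8 × 2.55 = 902.2 N·m clockwise.
Weight: 30.9 × 9.8 = 302.8 N down at 3.21 m → arm 3.21 m, τ = 302.8 × 3.21 = 972 N·m clockwise.
Speaker: 10.1 × 9.8 = 98.98 N down at 0.379 m → arm 0.379 m, τ = 98.98 × 0.379 = 37.51 N·m clockwise.
Net load moment about support A = 1912 N·m clockwise.
Reaction R at support B is upward at 5.1 m, arm 5.1 m → moment R × 5.1 counterclockwise.
Balancing moments: R × 5.1 = 1912, giving R = 375 N.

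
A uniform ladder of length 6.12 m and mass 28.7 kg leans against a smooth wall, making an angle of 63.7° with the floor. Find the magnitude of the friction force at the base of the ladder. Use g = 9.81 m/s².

Sum moments about the foot of the ladder (the floor normal and friction both act there and drop out).
Ladder weight 28.7×9.81 = 281.5 N acts at 3.06 m along the ladder; its horizontal arm is 3.06·cos63.7° = 1.356 m → τ = 381.7 N·m clockwise.
Wall normal N acts horizontally at the top; its moment arm is the height L sinθ = 6.12·sin63.7° = 5.486 m, counterclockwise.
Setting net torque to zero: N × 5.486 = 381.7 → N = 69.6 N.
ΣFx = 0: friction at the foot balances the wall's push, so f = N_wall = 69.6 N.

f ≈ 69.6 N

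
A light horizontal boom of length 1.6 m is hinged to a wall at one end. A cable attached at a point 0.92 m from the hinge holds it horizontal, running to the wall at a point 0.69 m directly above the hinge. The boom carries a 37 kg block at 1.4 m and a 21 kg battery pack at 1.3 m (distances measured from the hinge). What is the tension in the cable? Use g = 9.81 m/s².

T ≈ 1410 N

About the hinge:
Block: 37 × 9.81 = 363 N down at 1.4 m → arm 1.4 m, τ = 363 × 1.4 = 508.2 N·m clockwise.
Battery pack: 21 × 9.81 = 206 N down at 1.3 m → arm 1.3 m, τ = 206 × 1.3 = 267.8 N·m clockwise.
Total clockwise load moment = 776 N·m.
The cable tension T acts at 0.92 m; only its component perpendicular to the boom, T sinθ, produces torque. sinθ = h/√(h²+d²) = 0.69/√(0.69²+0.92²) = 0.6.
Στ = 0 ⇒ T × 0.92 × 0.6 = 776 ⇒ T = 776 / 0.552 = 1410 N.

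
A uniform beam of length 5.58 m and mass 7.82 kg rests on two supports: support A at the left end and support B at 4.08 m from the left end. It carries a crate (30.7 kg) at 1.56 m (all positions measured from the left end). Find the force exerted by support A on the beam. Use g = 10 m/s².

Choose support B as the axis so its reaction then has zero moment arm.
Beam weight: 7.82 × 10 = 78.2 N down at 2.79 m → arm 1.29 m, τ = 78.2 × 1.29 = 100.9 N·m counterclockwise.
Crate: 30.7 × 10 = 307 N down at 1.56 m → arm 2.52 m, τ = 307 × 2.52 = 773.6 N·m counterclockwise.
Net load moment about support B = 874.5 N·m counterclockwise.
Reaction R at support A is upward at 0 m, arm 4.08 m → moment R × 4.08 clockwise.
Setting net torque to zero: R × 4.08 = 874.5 → R = 214 N.

R_A ≈ 214 N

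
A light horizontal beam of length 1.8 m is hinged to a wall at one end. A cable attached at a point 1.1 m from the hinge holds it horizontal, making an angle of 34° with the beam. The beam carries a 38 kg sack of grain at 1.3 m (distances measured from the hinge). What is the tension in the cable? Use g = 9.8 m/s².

T ≈ 787 N

About the hinge:
Sack of grain: 38 × 9.8 = 372.4 N down at 1.3 m → arm 1.3 m, τ = 372.4 × 1.3 = 484.1 N·m clockwise.
Total clockwise load moment = 484.1 N·m.
The cable tension T acts at 1.1 m; only its component perpendicular to the beam, T sinθ, produces torque. sin 34° = 0.5592.
Balancing moments: T × 1.1 × 0.5592 = 484.1, giving T = 484.1 / 0.6151 = 787 N.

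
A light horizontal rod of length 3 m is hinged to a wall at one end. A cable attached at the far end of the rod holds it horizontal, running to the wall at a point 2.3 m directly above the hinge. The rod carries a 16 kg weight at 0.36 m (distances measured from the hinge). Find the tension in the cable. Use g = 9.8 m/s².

T ≈ 30.9 N

Sum moments about the hinge (the unknown hinge reaction has zero arm there).
Weight: 16 × 9.8 = 156.8 N down at 0.36 m → arm 0.36 m, τ = 156.8 × 0.36 = 56.45 N·m clockwise.
Total clockwise load moment = 56.45 N·m.
The cable tension T acts at 3 m; only its component perpendicular to the rod, T sinθ, produces torque. sinθ = h/√(h²+d²) = 2.3/√(2.3²+3²) = 0.6084.
Στ = 0 ⇒ T × 3 × 0.6084 = 56.45 ⇒ T = 56.45 / 1.825 = 30.9 N.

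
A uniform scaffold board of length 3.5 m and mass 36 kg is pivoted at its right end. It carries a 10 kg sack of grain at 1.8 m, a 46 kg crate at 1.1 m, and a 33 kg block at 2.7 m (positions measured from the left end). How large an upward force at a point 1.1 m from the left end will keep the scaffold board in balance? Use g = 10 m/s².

Take moments about the right end.
Beam weight: 36 × 10 = 360 N down at 1.75 m → arm 1.75 m, τ = 360 × 1.75 = 630 N·m counterclockwise.
Sack of grain: 10 × 10 = 100 N down at 1.8 m → arm 1.7 m, τ = 100 × 1.7 = 170 N·m counterclockwise.
Crate: 46 × 10 = 460 N down at 1.1 m → arm 2.4 m, τ = 460 × 2.4 = 1104 N·m counterclockwise.
Block: 33 × 10 = 330 N down at 2.7 m → arm 0.8 m, τ = 330 × 0.8 = 264 N·m counterclockwise.
Net moment of the loads = 2168 N·m counterclockwise.
The upward force F acts at a point 1.1 m from the left end, arm 2.4 m, giving F × 2.4 clockwise.
For rotational equilibrium, F × 2.4 = 2168, so F = 2168 / 2.4 = 903 N.

F ≈ 903 N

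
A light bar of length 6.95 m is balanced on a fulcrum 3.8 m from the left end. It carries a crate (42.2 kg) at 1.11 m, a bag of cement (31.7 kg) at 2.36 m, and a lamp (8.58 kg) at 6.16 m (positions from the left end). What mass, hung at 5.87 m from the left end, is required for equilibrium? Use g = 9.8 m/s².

m ≈ 67.1 kg

Taking torques about the fulcrum (at 3.8 m from the left end):
Crate: 42.2 × 9.8 = 413.6 N down at 1.11 m → arm 2.69 m, τ = 413.6 × 2.69 = 1113 N·m counterclockwise.
Bag of cement: 31.7 × 9.8 = 310.7 N down at 2.36 m → arm 1.44 m, τ = 310.7 × 1.44 = 447.4 N·m counterclockwise.
Lamp: 8.58 × 9.8 = 84.08 N down at 6.16 m → arm 2.36 m, τ = 84.08 × 2.36 = 198.4 N·m clockwise.
Net moment of known loads = 1362 N·m counterclockwise.
An unknown mass m at 5.87 m has arm 2.07 m; its moment is m·g·2.07 clockwise.
Balancing moments: m × 9.8 × 2.07 = 1362, giving m = 1362 / (9.8 × 2.07) = 67.1 kg.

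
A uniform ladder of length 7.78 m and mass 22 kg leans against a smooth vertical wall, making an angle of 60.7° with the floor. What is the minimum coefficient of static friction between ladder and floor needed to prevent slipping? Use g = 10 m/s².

μ_min ≈ 0.281

Taking torques about the foot of the ladder:
Ladder weight 22×10 = 220 N acts at 3.89 m along the ladder; its horizontal arm is 3.89·cos60.7° = 1.904 m → τ = 418.9 N·m clockwise.
Wall normal N acts horizontally at the top; its moment arm is the height L sinθ = 7.78·sin60.7° = 6.785 m, counterclockwise.
Στ = 0 ⇒ N × 6.785 = 418.9 ⇒ N = 61.74 N.
ΣFx = 0 ⇒ f = N_wall = 61.74 N. ΣFy = 0 ⇒ N_floor = 220 N.
μ_min = f / N_floor = 61.74 / 220 = 0.281.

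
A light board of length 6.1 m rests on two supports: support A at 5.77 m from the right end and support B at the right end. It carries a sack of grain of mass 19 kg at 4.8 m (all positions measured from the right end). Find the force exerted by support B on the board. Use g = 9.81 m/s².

Take moments about support A.
Sack of grain: 19 × 9.81 = 186.4 N down at 4.8 m → arm 0.97 m, τ = 186.4 × 0.97 = 180.8 N·m clockwise.
Net load moment about support A = 180.8 N·m clockwise.
Reaction R at support B is upward at 0 m, arm 5.77 m → moment R × 5.77 counterclockwise.
Setting net torque to zero: R × 5.77 = 180.8 → R = 31.3 N.

R_B ≈ 31.3 N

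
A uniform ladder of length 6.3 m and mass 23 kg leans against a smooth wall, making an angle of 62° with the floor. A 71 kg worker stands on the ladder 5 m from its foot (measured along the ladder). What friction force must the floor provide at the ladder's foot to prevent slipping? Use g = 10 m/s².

f ≈ 361 N

Take moments about the foot of the ladder.
Ladder weight 23×10 = 230 N acts at 3.15 m along the ladder; its horizontal arm is 3.15·cos62° = 1.479 m → τ = 340.2 N·m clockwise.
Worker: 71×10 = 710 N at 5 m → arm 2.347 m → τ = 1666 N·m clockwise.
Wall normal N acts horizontally at the top; its moment arm is the height L sinθ = 6.3·sin62° = 5.563 m, counterclockwise.
Στ = 0 ⇒ N × 5.563 = 2006 ⇒ N = 361 N.
ΣFx = 0: friction at the foot balances the wall's push, so f = N_wall = 361 N.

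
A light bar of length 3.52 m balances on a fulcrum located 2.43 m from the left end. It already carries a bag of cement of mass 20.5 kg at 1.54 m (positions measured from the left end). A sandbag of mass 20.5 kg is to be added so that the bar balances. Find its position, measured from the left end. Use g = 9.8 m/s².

Taking torques about the fulcrum (at 2.43 m from the left end):
Bag of cement: 20.5 × 9.8 = 200.9 N down at 1.54 m → arm 0.89 m, τ = 200.9 × 0.89 = 178.8 N·m counterclockwise.
Net moment of existing loads = 178.8 N·m counterclockwise.
The sandbag weighs 20.5 × 9.8 = 200.9 N and must supply an equal clockwise moment, so its lever arm about the fulcrum is 178.8 / 200.9 = 0.89 m.
That puts it at 2.43 + 0.89 = 3.32 m from the left end.

x ≈ 3.32 m from the left end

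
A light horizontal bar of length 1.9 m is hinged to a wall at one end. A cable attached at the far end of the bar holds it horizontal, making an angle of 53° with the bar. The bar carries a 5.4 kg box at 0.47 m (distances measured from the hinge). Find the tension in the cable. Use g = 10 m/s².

T ≈ 16.7 N

Choose the hinge as the axis so the unknown hinge reaction has zero arm there.
Box: 5.4 × 10 = 54 N down at 0.47 m → arm 0.47 m, τ = 54 × 0.47 = 25.38 N·m clockwise.
Total clockwise load moment = 25.38 N·m.
The cable tension T acts at 1.9 m; only its component perpendicular to the bar, T sinθ, produces torque. sin 53° = 0.7986.
Balancing moments: T × 1.9 × 0.7986 = 25.38, giving T = 25.38 / 1.517 = 16.7 N.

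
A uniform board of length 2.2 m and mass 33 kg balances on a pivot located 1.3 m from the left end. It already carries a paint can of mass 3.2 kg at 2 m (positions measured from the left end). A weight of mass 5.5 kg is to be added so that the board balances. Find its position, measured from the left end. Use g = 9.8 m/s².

About the pivot (at 1.3 m from the left end):
Beam weight: 33 × 9.8 = 323.4 N down at 1.1 m → arm 0.2 m, τ = 323.4 × 0.2 = 64.68 N·m counterclockwise.
Paint can: 3.2 × 9.8 = 31.36 N down at 2 m → arm 0.7 m, τ = 31.36 × 0.7 = 21.95 N·m clockwise.
Net moment of existing loads = 42.73 N·m counterclockwise.
The weight weighs 5.5 × 9.8 = 53.9 N and must supply an equal clockwise moment, so its lever arm about the pivot is 42.73 / 53.9 = 0.793 m.
That puts it at 1.3 + 0.793 = 2.09 m from the left end.

x ≈ 2.09 m from the left end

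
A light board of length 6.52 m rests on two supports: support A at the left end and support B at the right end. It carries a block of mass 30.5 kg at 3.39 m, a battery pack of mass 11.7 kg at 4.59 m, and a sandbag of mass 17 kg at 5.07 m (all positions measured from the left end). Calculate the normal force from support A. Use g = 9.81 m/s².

Taking torques about support B:
Block: 30.5 × 9.81 = 299.2 N down at 3.39 m → arm 3.13 m, τ = 299.2 × 3.13 = 936.5 N·m counterclockwise.
Battery pack: 11.7 × 9.81 = 114.8 N down at 4.59 m → arm 1.93 m, τ = 114.8 × 1.93 = 221.6 N·m counterclockwise.
Sandbag: 17 × 9.81 = 166.8 N down at 5.07 m → arm 1.45 m, τ = 166.8 × 1.45 = 241.9 N·m counterclockwise.
Net load moment about support B = 1400 N·m counterclockwise.
Reaction R at support A is upward at 0 m, arm 6.52 m → moment R × 6.52 clockwise.
For rotational equilibrium, R × 6.52 = 1400, so R = 215 N.

R_A ≈ 215 N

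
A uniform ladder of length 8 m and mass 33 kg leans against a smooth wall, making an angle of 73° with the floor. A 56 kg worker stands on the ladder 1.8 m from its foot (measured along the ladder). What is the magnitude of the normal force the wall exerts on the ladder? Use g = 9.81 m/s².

N_wall ≈ 87.3 N

About the foot of the ladder:
Ladder weight 33×9.81 = 323.7 N acts at 4 m along the ladder; its horizontal arm is 4·cos73° = 1.169 m → τ = 378.4 N·m clockwise.
Worker: 56×9.81 = 549.4 N at 1.8 m → arm 0.5263 m → τ = 289.1 N·m clockwise.
Wall normal N acts horizontally at the top; its moment arm is the height L sinθ = 8·sin73° = 7.65 m, counterclockwise.
Balancing moments: N × 7.65 = 667.5, giving N = 87.3 N.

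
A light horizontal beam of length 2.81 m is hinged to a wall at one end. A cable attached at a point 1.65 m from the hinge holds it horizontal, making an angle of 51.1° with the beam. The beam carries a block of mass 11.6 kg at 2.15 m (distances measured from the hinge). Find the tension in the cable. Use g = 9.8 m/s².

Choose the hinge as the axis so the unknown hinge reaction has zero arm there.
Block: 11.6 × 9.8 = 113.7 N down at 2.15 m → arm 2.15 m, τ = 113.7 × 2.15 = 244.5 N·m clockwise.
Total clockwise load moment = 244.5 N·m.
The cable tension T acts at 1.65 m; only its component perpendicular to the beam, T sinθ, produces torque. sin 51.1° = 0.7782.
Balancing moments: T × 1.65 × 0.7782 = 244.5, giving T = 244.5 / 1.284 = 190 N.

T ≈ 190 N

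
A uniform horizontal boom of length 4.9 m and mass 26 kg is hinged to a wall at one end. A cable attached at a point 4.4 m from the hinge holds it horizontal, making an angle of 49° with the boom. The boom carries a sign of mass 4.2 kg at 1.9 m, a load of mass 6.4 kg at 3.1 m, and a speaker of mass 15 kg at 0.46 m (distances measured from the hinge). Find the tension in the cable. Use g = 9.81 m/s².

Take moments about the hinge.
Beam weight: 26 × 9.81 = 255.1 N down at 2.45 m → arm 2.45 m, τ = 255.1 × 2.45 = 625 N·m clockwise.
Sign: 4.2 × 9.81 = 41.2 N down at 1.9 m → arm 1.9 m, τ = 41.2 × 1.9 = 78.28 N·m clockwise.
Load: 6.4 × 9.81 = 62.78 N down at 3.1 m → arm 3.1 m, τ = 62.78 × 3.1 = 194.6 N·m clockwise.
Speaker: 15 × 9.81 = 147.2 N down at 0.46 m → arm 0.46 m, τ = 147.2 × 0.46 = 67.71 N·m clockwise.
Total clockwise load moment = 965.6 N·m.
The cable tension T acts at 4.4 m; only its component perpendicular to the boom, T sinθ, produces torque. sin 49° = 0.7547.
For rotational equilibrium, T × 4.4 × 0.7547 = 965.6, so T = 965.6 / 3.321 = 291 N.

T ≈ 291 N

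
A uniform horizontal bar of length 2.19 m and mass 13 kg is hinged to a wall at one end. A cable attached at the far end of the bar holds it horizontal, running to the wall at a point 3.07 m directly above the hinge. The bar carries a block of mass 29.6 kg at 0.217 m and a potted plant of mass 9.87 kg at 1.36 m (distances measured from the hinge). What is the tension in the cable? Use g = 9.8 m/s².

T ≈ 187 N

Taking torques about the hinge:
Beam weight: 13 × 9.8 = 127.4 N down at 1.095 m → arm 1.095 m, τ = 127.4 × 1.095 = 139.5 N·m clockwise.
Block: 29.6 × 9.8 = 290.1 N down at 0.217 m → arm 0.217 m, τ = 290.1 × 0.217 = 62.95 N·m clockwise.
Potted plant: 9.87 × 9.8 = 96.73 N down at 1.36 m → arm 1.36 m, τ = 96.73 × 1.36 = 131.6 N·m clockwise.
Total clockwise load moment = 334 N·m.
The cable tension T acts at 2.19 m; only its component perpendicular to the bar, T sinθ, produces torque. sinθ = h/√(h²+d²) = 3.07/√(3.07²+2.19²) = 0.8141.
Balancing moments: T × 2.19 × 0.8141 = 334, giving T = 334 / 1.783 = 187 N.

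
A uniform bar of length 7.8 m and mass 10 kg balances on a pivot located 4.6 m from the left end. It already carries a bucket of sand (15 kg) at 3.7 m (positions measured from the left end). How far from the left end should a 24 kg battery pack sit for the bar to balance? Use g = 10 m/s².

x ≈ 5.45 m from the left end

Sum moments about the pivot (at 4.6 m from the left end) (the support reaction has zero arm there).
Beam weight: 10 × 10 = 100 N down at 3.9 m → arm 0.7 m, τ = 100 × 0.7 = 70 N·m counterclockwise.
Bucket of sand: 15 × 10 = 150 N down at 3.7 m → arm 0.9 m, τ = 150 × 0.9 = 135 N·m counterclockwise.
Net moment of existing loads = 205 N·m counterclockwise.
The battery pack weighs 24 × 10 = 240 N and must supply an equal clockwise moment, so its lever arm about the pivot is 205 / 240 = 0.854 m.
That puts it at 4.6 + 0.854 = 5.45 m from the left end.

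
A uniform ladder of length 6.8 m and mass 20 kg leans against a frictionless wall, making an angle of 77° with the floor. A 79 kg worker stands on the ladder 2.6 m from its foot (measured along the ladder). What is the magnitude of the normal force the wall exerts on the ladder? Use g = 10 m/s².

Sum moments about the foot of the ladder (the floor normal and friction both act there and drop out).
Ladder weight 20×10 = 200 N acts at 3.4 m along the ladder; its horizontal arm is 3.4·cos77° = 0.7648 m → τ = 153 N·m clockwise.
Worker: 79×10 = 790 N at 2.6 m → arm 0.5849 m → τ = 462.1 N·m clockwise.
Wall normal N acts horizontally at the top; its moment arm is the height L sinθ = 6.8·sin77° = 6.626 m, counterclockwise.
Setting net torque to zero: N × 6.626 = 615.1 → N = 92.8 N.

N_wall ≈ 92.8 N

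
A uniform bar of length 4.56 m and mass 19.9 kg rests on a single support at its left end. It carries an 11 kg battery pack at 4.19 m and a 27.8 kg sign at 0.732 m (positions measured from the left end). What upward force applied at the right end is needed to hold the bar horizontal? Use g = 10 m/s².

F ≈ 245 N

Sum moments about the left end (the unknown pivot reaction has zero arm there).
Beam weight: 19.9 × 10 = 199 N down at 2.28 m → arm 2.28 m, τ = 199 × 2.28 = 453.7 N·m clockwise.
Battery pack: 11 × 10 = 110 N down at 4.19 m → arm 4.19 m, τ = 110 × 4.19 = 460.9 N·m clockwise.
Sign: 27.8 × 10 = 278 N down at 0.732 m → arm 0.732 m, τ = 278 × 0.732 = 203.5 N·m clockwise.
Net moment of the loads = 1118 N·m clockwise.
The upward force F acts at the right end, arm 4.56 m, giving F × 4.56 counterclockwise.
Στ = 0 ⇒ F × 4.56 = 1118 ⇒ F = 1118 / 4.56 = 245 N.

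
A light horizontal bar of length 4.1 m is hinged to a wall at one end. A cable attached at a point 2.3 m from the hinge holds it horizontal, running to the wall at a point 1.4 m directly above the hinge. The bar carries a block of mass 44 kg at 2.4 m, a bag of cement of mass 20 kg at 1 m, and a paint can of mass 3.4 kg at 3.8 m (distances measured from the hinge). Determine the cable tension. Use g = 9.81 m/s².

T ≈ 1140 N

Sum moments about the hinge (the unknown hinge reaction has zero arm there).
Block: 44 × 9.81 = 431.6 N down at 2.4 m → arm 2.4 m, τ = 431.6 × 2.4 = 1036 N·m clockwise.
Bag of cement: 20 × 9.81 = 196.2 N down at 1 m → arm 1 m, τ = 196.2 × 1 = 196.2 N·m clockwise.
Paint can: 3.4 × 9.81 = 33.35 N down at 3.8 m → arm 3.8 m, τ = 33.35 × 3.8 = 126.7 N·m clockwise.
Total clockwise load moment = 1359 N·m.
The cable tension T acts at 2.3 m; only its component perpendicular to the bar, T sinθ, produces torque. sinθ = h/√(h²+d²) = 1.4/√(1.4²+2.3²) = 0.5199.
Setting net torque to zero: T × 2.3 × 0.5199 = 1359 → T = 1359 / 1.196 = 1140 N.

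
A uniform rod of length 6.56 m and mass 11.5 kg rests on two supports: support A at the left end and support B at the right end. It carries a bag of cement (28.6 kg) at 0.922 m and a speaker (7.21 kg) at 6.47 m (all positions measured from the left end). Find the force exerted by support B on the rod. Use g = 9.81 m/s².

R_B ≈ 166 N

About support A:
Beam weight: 11.5 × 9.81 = 112.8 N down at 3.28 m → arm 3.28 m, τ = 112.8 × 3.28 = 370 N·m clockwise.
Bag of cement: 28.6 × 9.81 = 280.6 N down at 0.922 m → arm 0.922 m, τ = 280.6 × 0.922 = 258.7 N·m clockwise.
Speaker: 7.21 × 9.81 = 70.73 N down at 6.47 m → arm 6.47 m, τ = 70.73 × 6.47 = 457.6 N·m clockwise.
Net load moment about support A = 1086 N·m clockwise.
Reaction R at support B is upward at 6.56 m, arm 6.56 m → moment R × 6.56 counterclockwise.
Στ = 0 ⇒ R × 6.56 = 1086 ⇒ R = 166 N.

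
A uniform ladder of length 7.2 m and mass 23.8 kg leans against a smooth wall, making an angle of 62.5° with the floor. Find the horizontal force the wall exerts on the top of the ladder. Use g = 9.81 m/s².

Taking torques about the foot of the ladder:
Ladder weight 23.8×9.81 = 233.5 N acts at 3.6 m along the ladder; its horizontal arm is 3.6·cos62.5° = 1.662 m → τ = 388.1 N·m clockwise.
Wall normal N acts horizontally at the top; its moment arm is the height L sinθ = 7.2·sin62.5° = 6.386 m, counterclockwise.
Balancing moments: N × 6.386 = 388.1, giving N = 60.8 N.

N_wall ≈ 60.8 N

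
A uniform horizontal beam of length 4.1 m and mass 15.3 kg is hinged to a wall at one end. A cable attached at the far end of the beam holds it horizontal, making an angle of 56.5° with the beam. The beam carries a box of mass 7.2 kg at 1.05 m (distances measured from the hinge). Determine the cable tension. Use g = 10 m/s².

T ≈ 114 N

About the hinge:
Beam weight: 15.3 × 10 = 153 N down at 2.05 m → arm 2.05 m, τ = 153 × 2.05 = 313.6 N·m clockwise.
Box: 7.2 × 10 = 72 N down at 1.05 m → arm 1.05 m, τ = 72 × 1.05 = 75.6 N·m clockwise.
Total clockwise load moment = 389.2 N·m.
The cable tension T acts at 4.1 m; only its component perpendicular to the beam, T sinθ, produces torque. sin 56.5° = 0.8339.
Setting net torque to zero: T × 4.1 × 0.8339 = 389.2 → T = 389.2 / 3.419 = 114 N.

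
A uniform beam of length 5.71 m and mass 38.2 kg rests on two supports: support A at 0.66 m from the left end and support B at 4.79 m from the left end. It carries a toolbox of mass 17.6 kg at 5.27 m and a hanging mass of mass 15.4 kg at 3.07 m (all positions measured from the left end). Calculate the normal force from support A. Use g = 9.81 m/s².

Taking torques about support B:
Beam weight: 38.2 × 9.81 = 374.7 N down at 2.855 m → arm 1.935 m, τ = 374.7 × 1.935 = 725 N·m counterclockwise.
Toolbox: 17.6 × 9.81 = 172.7 N down at 5.27 m → arm 0.48 m, τ = 172.7 × 0.48 = 82.9 N·m clockwise.
Hanging mass: 15.4 × 9.81 = 151.1 N down at 3.07 m → arm 1.72 m, τ = 151.1 × 1.72 = 259.9 N·m counterclockwise.
Net load moment about support B = 902 N·m counterclockwise.
Reaction R at support A is upward at 0.66 m, arm 4.13 m → moment R × 4.13 clockwise.
Balancing moments: R × 4.13 = 902, giving R = 218 N.

R_A ≈ 218 N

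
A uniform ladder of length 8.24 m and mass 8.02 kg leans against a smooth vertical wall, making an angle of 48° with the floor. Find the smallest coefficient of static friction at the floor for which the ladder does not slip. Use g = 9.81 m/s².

Taking torques about the foot of the ladder:
Ladder weight 8.02×9.81 = 78.68 N acts at 4.12 m along the ladder; its horizontal arm is 4.12·cos48° = 2.757 m → τ = 216.9 N·m clockwise.
Wall normal N acts horizontally at the top; its moment arm is the height L sinθ = 8.24·sin48° = 6.124 m, counterclockwise.
Balancing moments: N × 6.124 = 216.9, giving N = 35.42 N.
ΣFx = 0 ⇒ f = N_wall = 35.42 N. ΣFy = 0 ⇒ N_floor = 78.68 N.
μ_min = f / N_floor = 35.42 / 78.68 = 0.45.

μ_min ≈ 0.45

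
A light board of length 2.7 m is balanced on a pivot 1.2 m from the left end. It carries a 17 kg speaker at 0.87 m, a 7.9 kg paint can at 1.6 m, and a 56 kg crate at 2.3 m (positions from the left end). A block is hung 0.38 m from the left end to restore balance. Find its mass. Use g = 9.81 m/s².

Taking torques about the pivot (at 1.2 m from the left end):
Speaker: 17 × 9.81 = 166.8 N down at 0.87 m → arm 0.33 m, τ = 166.8 × 0.33 = 55.04 N·m counterclockwise.
Paint can: 7.9 × 9.81 = 77.5 N down at 1.6 m → arm 0.4 m, τ = 77.5 × 0.4 = 31 N·m clockwise.
Crate: 56 × 9.81 = 549.4 N down at 2.3 m → arm 1.1 m, τ = 549.4 × 1.1 = 604.3 N·m clockwise.
Net moment of known loads = 580.3 N·m clockwise.
An unknown mass m at 0.38 m has arm 0.82 m; its moment is m·g·0.82 counterclockwise.
For rotational equilibrium, m × 9.81 × 0.82 = 580.3, so m = 580.3 / (9.81 × 0.82) = 72.1 kg.

m ≈ 72.1 kg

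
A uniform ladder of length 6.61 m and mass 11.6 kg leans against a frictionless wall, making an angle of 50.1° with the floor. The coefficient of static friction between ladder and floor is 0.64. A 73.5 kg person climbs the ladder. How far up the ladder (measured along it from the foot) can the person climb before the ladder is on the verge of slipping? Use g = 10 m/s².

Choose the foot of the ladder as the axis so the floor normal and friction both act there and drop out.
Ladder weight 11.6×10 = 116 N acts at 3.305 m along the ladder; its horizontal arm is 3.305·cos50.1° = 2.12 m → τ = 245.9 N·m clockwise.
Person weight 73.5×10 = 735 N at distance d → arm d·cos50.1° → τ = 735·d·0.6414 clockwise.
Wall normal N at the top has arm L sinθ = 5.071 m counterclockwise, so Στ = 0 gives N·5.071 = 245.9 + 471.4·d.
ΣFy = 0 ⇒ N_floor = 851 N, so the maximum friction is μ_s·N_floor = 0.64×851 = 544.6 N. ΣFx = 0 ⇒ N_wall = f, so at the slipping point N = 544.6 N.
Substituting: 544.6×5.071 = 245.9 + 471.4·d ⇒ d = (2762 − 245.9) / 471.4 = 5.34 m.

d ≈ 5.34 m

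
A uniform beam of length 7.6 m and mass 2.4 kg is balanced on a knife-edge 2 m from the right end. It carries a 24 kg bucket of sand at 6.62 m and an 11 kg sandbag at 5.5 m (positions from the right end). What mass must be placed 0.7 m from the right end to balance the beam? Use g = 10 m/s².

m ≈ 118 kg

Take moments about the knife-edge (at 2 m from the right end).
Beam weight: 2.4 × 10 = 24 N down at 3.8 m → arm 1.8 m, τ = 24 × 1.8 = 43.2 N·m counterclockwise.
Bucket of sand: 24 × 10 = 240 N down at 6.62 m → arm 4.62 m, τ = 240 × 4.62 = 1109 N·m counterclockwise.
Sandbag: 11 × 10 = 110 N down at 5.5 m → arm 3.5 m, τ = 110 × 3.5 = 385 N·m counterclockwise.
Net moment of known loads = 1537 N·m counterclockwise.
An unknown mass m at 0.7 m has arm 1.3 m; its moment is m·g·1.3 clockwise.
Setting net torque to zero: m × 10 × 1.3 = 1537 → m = 1537 / (10 × 1.3) = 118 kg.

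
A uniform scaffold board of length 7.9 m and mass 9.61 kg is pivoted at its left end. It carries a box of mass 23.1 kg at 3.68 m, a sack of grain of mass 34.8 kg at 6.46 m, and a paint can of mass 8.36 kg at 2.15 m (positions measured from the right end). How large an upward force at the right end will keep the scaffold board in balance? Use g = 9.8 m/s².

F ≈ 290 N

Take moments about the left end.
Beam weight: 9.61 × 9.8 = 94.18 N down at 3.95 m → arm 3.95 m, τ = 94.18 × 3.95 = 372 N·m clockwise.
Box: 23.1 × 9.8 = 226.4 N down at 3.68 m → arm 4.22 m, τ = 226.4 × 4.22 = 955.4 N·m clockwise.
Sack of grain: 34.8 × 9.8 = 341 N down at 6.46 m → arm 1.44 m, τ = 341 × 1.44 = 491 N·m clockwise.
Paint can: 8.36 × 9.8 = 81.93 N down at 2.15 m → arm 5.75 m, τ = 81.93 × 5.75 = 471.1 N·m clockwise.
Net moment of the loads = 2290 N·m clockwise.
The upward force F acts at the right end, arm 7.9 m, giving F × 7.9 counterclockwise.
For rotational equilibrium, F × 7.9 = 2290, so F = 2290 / 7.9 = 290 N.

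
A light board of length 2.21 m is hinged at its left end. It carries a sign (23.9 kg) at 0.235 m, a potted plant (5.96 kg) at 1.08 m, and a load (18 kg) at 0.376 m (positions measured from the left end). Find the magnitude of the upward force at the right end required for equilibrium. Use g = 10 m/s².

F ≈ 85.2 N

Sum moments about the left end (the unknown pivot reaction has zero arm there).
Sign: 23.9 × 10 = 239 N down at 0.235 m → arm 0.235 m, τ = 239 × 0.235 = 56.16 N·m clockwise.
Potted plant: 5.96 × 10 = 59.6 N down at 1.08 m → arm 1.08 m, τ = 59.6 × 1.08 = 64.37 N·m clockwise.
Load: 18 × 10 = 180 N down at 0.376 m → arm 0.376 m, τ = 180 × 0.376 = 67.68 N·m clockwise.
Net moment of the loads = 188.2 N·m clockwise.
The upward force F acts at the right end, arm 2.21 m, giving F × 2.21 counterclockwise.
Setting net torque to zero: F × 2.21 = 188.2 → F = 188.2 / 2.21 = 85.2 N.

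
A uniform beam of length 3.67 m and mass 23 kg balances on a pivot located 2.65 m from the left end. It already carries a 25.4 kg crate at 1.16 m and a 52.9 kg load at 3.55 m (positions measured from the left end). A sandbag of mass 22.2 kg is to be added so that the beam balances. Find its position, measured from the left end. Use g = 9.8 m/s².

Take moments about the pivot (at 2.65 m from the left end).
Beam weight: 23 × 9.8 = 225.4 N down at 1.835 m → arm 0.815 m, τ = 225.4 × 0.815 = 183.7 N·m counterclockwise.
Crate: 25.4 × 9.8 = 248.9 N down at 1.16 m → arm 1.49 m, τ = 248.9 × 1.49 = 370.9 N·m counterclockwise.
Load: 52.9 × 9.8 = 518.4 N down at 3.55 m → arm 0.9 m, τ = 518.4 × 0.9 = 466.6 N·m clockwise.
Net moment of existing loads = 88 N·m counterclockwise.
The sandbag weighs 22.2 × 9.8 = 217.6 N and must supply an equal clockwise moment, so its lever arm about the pivot is 88 / 217.6 = 0.404 m.
That puts it at 2.65 + 0.404 = 3.05 m from the left end.

x ≈ 3.05 m from the left end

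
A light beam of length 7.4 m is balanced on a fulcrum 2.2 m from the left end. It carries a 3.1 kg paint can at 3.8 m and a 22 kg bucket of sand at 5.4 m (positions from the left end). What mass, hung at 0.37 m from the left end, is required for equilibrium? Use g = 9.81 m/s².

m ≈ 41.2 kg

Sum moments about the fulcrum (at 2.2 m from the left end) (the support reaction has zero arm there).
Paint can: 3.1 × 9.81 = 30.41 N down at 3.8 m → arm 1.6 m, τ = 30.41 × 1.6 = 48.66 N·m clockwise.
Bucket of sand: 22 × 9.81 = 215.8 N down at 5.4 m → arm 3.2 m, τ = 215.8 × 3.2 = 690.6 N·m clockwise.
Net moment of known loads = 739.3 N·m clockwise.
An unknown mass m at 0.37 m has arm 1.83 m; its moment is m·g·1.83 counterclockwise.
Setting net torque to zero: m × 9.81 × 1.83 = 739.3 → m = 739.3 / (9.81 × 1.83) = 41.2 kg.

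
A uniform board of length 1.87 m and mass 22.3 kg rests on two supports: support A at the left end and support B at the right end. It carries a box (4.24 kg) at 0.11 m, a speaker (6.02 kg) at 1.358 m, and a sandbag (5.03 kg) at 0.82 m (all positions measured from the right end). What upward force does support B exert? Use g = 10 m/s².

Take moments about support A.
Beam weight: 22.3 × 10 = 223 N down at 0.935 m → arm 0.935 m, τ = 223 × 0.935 = 208.5 N·m clockwise.
Box: 4.24 × 10 = 42.4 N down at 0.11 m → arm 1.76 m, τ = 42.4 × 1.76 = 74.62 N·m clockwise.
Speaker: 6.02 × 10 = 60.2 N down at 1.358 m → arm 0.512 m, τ = 60.2 × 0.512 = 30.82 N·m clockwise.
Sandbag: 5.03 × 10 = 50.3 N down at 0.82 m → arm 1.05 m, τ = 50.3 × 1.05 = 52.81 N·m clockwise.
Net load moment about support A = 366.8 N·m clockwise.
Reaction R at support B is upward at 0 m, arm 1.87 m → moment R × 1.87 counterclockwise.
Στ = 0 ⇒ R × 1.87 = 366.8 ⇒ R = 196 N.

R_B ≈ 196 N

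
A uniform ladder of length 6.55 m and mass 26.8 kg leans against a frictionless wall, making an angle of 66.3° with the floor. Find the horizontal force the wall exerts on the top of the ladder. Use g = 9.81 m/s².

About the foot of the ladder:
Ladder weight 26.8×9.81 = 262.9 N acts at 3.275 m along the ladder; its horizontal arm is 3.275·cos66.3° = 1.316 m → τ = 346 N·m clockwise.
Wall normal N acts horizontally at the top; its moment arm is the height L sinθ = 6.55·sin66.3° = 5.998 m, counterclockwise.
Στ = 0 ⇒ N × 5.998 = 346 ⇒ N = 57.7 N.

N_wall ≈ 57.7 N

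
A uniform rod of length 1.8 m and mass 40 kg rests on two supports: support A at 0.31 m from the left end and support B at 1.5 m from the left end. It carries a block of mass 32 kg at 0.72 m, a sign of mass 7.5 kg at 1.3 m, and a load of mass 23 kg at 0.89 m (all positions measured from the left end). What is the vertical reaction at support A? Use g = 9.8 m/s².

R_A ≈ 531 N

Choose support B as the axis so its reaction then has zero moment arm.
Beam weight: 40 × 9.8 = 392 N down at 0.9 m → arm 0.6 m, τ = 392 × 0.6 = 235.2 N·m counterclockwise.
Block: 32 × 9.8 = 313.6 N down at 0.72 m → arm 0.78 m, τ = 313.6 × 0.78 = 244.6 N·m counterclockwise.
Sign: 7.5 × 9.8 = 73.5 N down at 1.3 m → arm 0.2 m, τ = 73.5 × 0.2 = 14.7 N·m counterclockwise.
Load: 23 × 9.8 = 225.4 N down at 0.89 m → arm 0.61 m, τ = 225.4 × 0.61 = 137.5 N·m counterclockwise.
Net load moment about support B = 632 N·m counterclockwise.
Reaction R at support A is upward at 0.31 m, arm 1.19 m → moment R × 1.19 clockwise.
Στ = 0 ⇒ R × 1.19 = 632 ⇒ R = 531 N.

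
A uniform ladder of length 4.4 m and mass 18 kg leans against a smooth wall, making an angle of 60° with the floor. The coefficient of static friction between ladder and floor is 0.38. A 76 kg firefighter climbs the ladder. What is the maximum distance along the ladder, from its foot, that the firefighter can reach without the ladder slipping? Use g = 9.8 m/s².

About the foot of the ladder:
Ladder weight 18×9.8 = 176.4 N acts at 2.2 m along the ladder; its horizontal arm is 2.2·cos60° = 1.1 m → τ = 194 N·m clockwise.
Firefighter weight 76×9.8 = 744.8 N at distance d → arm d·cos60° → τ = 744.8·d·0.5 clockwise.
Wall normal N at the top has arm L sinθ = 3.811 m counterclockwise, so Στ = 0 gives N·3.811 = 194 + 372.4·d.
ΣFy = 0 ⇒ N_floor = 921.2 N, so the maximum friction is μ_s·N_floor = 0.38×921.2 = 350.1 N. ΣFx = 0 ⇒ N_wall = f, so at the slipping point N = 350.1 N.
Substituting: 350.1×3.811 = 194 + 372.4·d ⇒ d = (1334 − 194) / 372.4 = 3.06 m.

d ≈ 3.06 m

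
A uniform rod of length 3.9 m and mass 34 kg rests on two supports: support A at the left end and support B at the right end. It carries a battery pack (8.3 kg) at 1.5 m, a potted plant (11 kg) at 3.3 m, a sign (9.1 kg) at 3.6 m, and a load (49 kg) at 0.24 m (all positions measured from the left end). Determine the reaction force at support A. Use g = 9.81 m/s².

Sum moments about support B (its reaction then has zero moment arm).
Beam weight: 34 × 9.81 = 333.5 N down at 1.95 m → arm 1.95 m, τ = 333.5 × 1.95 = 650.3 N·m counterclockwise.
Battery pack: 8.3 × 9.81 = 81.42 N down at 1.5 m → arm 2.4 m, τ = 81.42 × 2.4 = 195.4 N·m counterclockwise.
Potted plant: 11 × 9.81 = 107.9 N down at 3.3 m → arm 0.6 m, τ = 107.9 × 0.6 = 64.74 N·m counterclockwise.
Sign: 9.1 × 9.81 = 89.27 N down at 3.6 m → arm 0.3 m, τ = 89.27 × 0.3 = 26.78 N·m counterclockwise.
Load: 49 × 9.81 = 480.7 N down at 0.24 m → arm 3.66 m, τ = 480.7 × 3.66 = 1759 N·m counterclockwise.
Net load moment about support B = 2696 N·m counterclockwise.
Reaction R at support A is upward at 0 m, arm 3.9 m → moment R × 3.9 clockwise.
For rotational equilibrium, R × 3.9 = 2696, so R = 691 N.

R_A ≈ 691 N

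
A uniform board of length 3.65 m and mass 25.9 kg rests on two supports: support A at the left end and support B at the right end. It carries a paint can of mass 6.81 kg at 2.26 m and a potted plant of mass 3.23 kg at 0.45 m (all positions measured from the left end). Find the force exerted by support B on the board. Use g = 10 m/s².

Choose support A as the axis so its reaction then has zero moment arm.
Beam weight: 25.9 × 10 = 259 N down at 1.825 m → arm 1.825 m, τ = 259 × 1.825 = 472.7 N·m clockwise.
Paint can: 6.81 × 10 = 68.1 N down at 2.26 m → arm 2.26 m, τ = 68.1 × 2.26 = 153.9 N·m clockwise.
Potted plant: 3.23 × 10 = 32.3 N down at 0.45 m → arm 0.45 m, τ = 32.3 × 0.45 = 14.53 N·m clockwise.
Net load moment about support A = 641.1 N·m clockwise.
Reaction R at support B is upward at 3.65 m, arm 3.65 m → moment R × 3.65 counterclockwise.
For rotational equilibrium, R × 3.65 = 641.1, so R = 176 N.

R_B ≈ 176 N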